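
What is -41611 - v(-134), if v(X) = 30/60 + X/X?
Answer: -83225/2 ≈ -41613.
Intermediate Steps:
v(X) = 3/2 (v(X) = 30*(1/60) + 1 = 1/2 + 1 = 3/2)
-41611 - v(-134) = -41611 - 1*3/2 = -41611 - 3/2 = -83225/2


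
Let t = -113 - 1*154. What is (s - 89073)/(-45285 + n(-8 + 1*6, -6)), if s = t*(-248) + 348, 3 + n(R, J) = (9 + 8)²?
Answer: 22509/44999 ≈ 0.50021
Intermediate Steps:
t = -267 (t = -113 - 154 = -267)
n(R, J) = 286 (n(R, J) = -3 + (9 + 8)² = -3 + 17² = -3 + 289 = 286)
s = 66564 (s = -267*(-248) + 348 = 66216 + 348 = 66564)
(s - 89073)/(-45285 + n(-8 + 1*6, -6)) = (66564 - 89073)/(-45285 + 286) = -22509/(-44999) = -22509*(-1/44999) = 22509/44999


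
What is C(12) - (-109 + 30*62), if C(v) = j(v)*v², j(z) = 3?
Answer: -1319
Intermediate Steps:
C(v) = 3*v²
C(12) - (-109 + 30*62) = 3*12² - (-109 + 30*62) = 3*144 - (-109 + 1860) = 432 - 1*1751 = 432 - 1751 = -1319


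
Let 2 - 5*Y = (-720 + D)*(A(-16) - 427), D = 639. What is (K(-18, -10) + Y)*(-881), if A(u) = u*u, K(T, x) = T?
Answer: 12280259/5 ≈ 2.4561e+6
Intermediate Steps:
A(u) = u**2
Y = -13849/5 (Y = 2/5 - (-720 + 639)*((-16)**2 - 427)/5 = 2/5 - (-81)*(256 - 427)/5 = 2/5 - (-81)*(-171)/5 = 2/5 - 1/5*13851 = 2/5 - 13851/5 = -13849/5 ≈ -2769.8)
(K(-18, -10) + Y)*(-881) = (-18 - 13849/5)*(-881) = -13939/5*(-881) = 12280259/5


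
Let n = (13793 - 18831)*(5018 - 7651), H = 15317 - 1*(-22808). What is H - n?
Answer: -13226929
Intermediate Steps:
H = 38125 (H = 15317 + 22808 = 38125)
n = 13265054 (n = -5038*(-2633) = 13265054)
H - n = 38125 - 1*13265054 = 38125 - 13265054 = -13226929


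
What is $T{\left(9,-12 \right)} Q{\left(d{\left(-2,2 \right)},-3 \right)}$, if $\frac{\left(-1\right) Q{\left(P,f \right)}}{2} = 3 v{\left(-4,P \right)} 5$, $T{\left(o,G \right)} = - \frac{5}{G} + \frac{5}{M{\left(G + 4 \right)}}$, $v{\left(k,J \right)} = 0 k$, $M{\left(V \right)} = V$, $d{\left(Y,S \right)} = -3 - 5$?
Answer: $0$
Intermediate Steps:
$d{\left(Y,S \right)} = -8$ ($d{\left(Y,S \right)} = -3 - 5 = -8$)
$v{\left(k,J \right)} = 0$
$T{\left(o,G \right)} = - \frac{5}{G} + \frac{5}{4 + G}$ ($T{\left(o,G \right)} = - \frac{5}{G} + \frac{5}{G + 4} = - \frac{5}{G} + \frac{5}{4 + G}$)
$Q{\left(P,f \right)} = 0$ ($Q{\left(P,f \right)} = - 2 \cdot 3 \cdot 0 \cdot 5 = - 2 \cdot 0 \cdot 5 = \left(-2\right) 0 = 0$)
$T{\left(9,-12 \right)} Q{\left(d{\left(-2,2 \right)},-3 \right)} = - \frac{20}{\left(-12\right) \left(4 - 12\right)} 0 = \left(-20\right) \left(- \frac{1}{12}\right) \frac{1}{-8} \cdot 0 = \left(-20\right) \left(- \frac{1}{12}\right) \left(- \frac{1}{8}\right) 0 = \left(- \frac{5}{24}\right) 0 = 0$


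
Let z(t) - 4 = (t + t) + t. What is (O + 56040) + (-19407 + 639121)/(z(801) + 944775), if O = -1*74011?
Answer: -8510594004/473591 ≈ -17970.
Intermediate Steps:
O = -74011
z(t) = 4 + 3*t (z(t) = 4 + ((t + t) + t) = 4 + (2*t + t) = 4 + 3*t)
(O + 56040) + (-19407 + 639121)/(z(801) + 944775) = (-74011 + 56040) + (-19407 + 639121)/((4 + 3*801) + 944775) = -17971 + 619714/((4 + 2403) + 944775) = -17971 + 619714/(2407 + 944775) = -17971 + 619714/947182 = -17971 + 619714*(1/947182) = -17971 + 309857/473591 = -8510594004/473591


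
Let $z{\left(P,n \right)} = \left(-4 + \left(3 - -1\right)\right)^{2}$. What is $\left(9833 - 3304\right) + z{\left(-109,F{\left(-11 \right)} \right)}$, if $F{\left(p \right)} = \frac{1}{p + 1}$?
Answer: $6529$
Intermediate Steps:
$F{\left(p \right)} = \frac{1}{1 + p}$
$z{\left(P,n \right)} = 0$ ($z{\left(P,n \right)} = \left(-4 + \left(3 + 1\right)\right)^{2} = \left(-4 + 4\right)^{2} = 0^{2} = 0$)
$\left(9833 - 3304\right) + z{\left(-109,F{\left(-11 \right)} \right)} = \left(9833 - 3304\right) + 0 = 6529 + 0 = 6529$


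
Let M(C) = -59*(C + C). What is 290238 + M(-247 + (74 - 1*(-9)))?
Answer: 309590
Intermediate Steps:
M(C) = -118*C
290238 + M(-247 + (74 - 1*(-9))) = 290238 - 118*(-247 + (74 - 1*(-9))) = 290238 - 118*(-247 + (74 + 9)) = 290238 - 118*(-247 + 83) = 290238 - 118*(-164) = 290238 + 19352 = 309590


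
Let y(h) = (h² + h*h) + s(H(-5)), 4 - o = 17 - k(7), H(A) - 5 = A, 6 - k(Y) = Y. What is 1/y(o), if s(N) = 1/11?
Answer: 11/4313 ≈ 0.0025504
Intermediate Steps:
k(Y) = 6 - Y
H(A) = 5 + A
s(N) = 1/11
o = -14 (o = 4 - (17 - (6 - 1*7)) = 4 - (17 - (6 - 7)) = 4 - (17 - 1*(-1)) = 4 - (17 + 1) = 4 - 1*18 = 4 - 18 = -14)
y(h) = 1/11 + 2*h² (y(h) = (h² + h*h) + 1/11 = (h² + h²) + 1/11 = 2*h² + 1/11 = 1/11 + 2*h²)
1/y(o) = 1/(1/11 + 2*(-14)²) = 1/(1/11 + 2*196) = 1/(1/11 + 392) = 1/(4313/11) = 11/4313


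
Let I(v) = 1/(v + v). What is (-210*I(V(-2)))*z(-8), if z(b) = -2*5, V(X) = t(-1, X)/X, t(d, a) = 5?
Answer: -420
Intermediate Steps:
V(X) = 5/X
z(b) = -10
I(v) = 1/(2*v)
(-210*I(V(-2)))*z(-8) = -105/(5/(-2))*(-10) = -105/(5*(-1/2))*(-10) = -105/(-5/2)*(-10) = -105*(-2)/5*(-10) = -210*(-1/5)*(-10) = 42*(-10) = -420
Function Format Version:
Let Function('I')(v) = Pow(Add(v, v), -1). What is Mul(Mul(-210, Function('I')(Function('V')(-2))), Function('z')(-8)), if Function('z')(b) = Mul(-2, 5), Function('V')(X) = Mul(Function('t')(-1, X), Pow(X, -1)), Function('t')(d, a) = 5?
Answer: -420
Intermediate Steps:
Function('V')(X) = Mul(5, Pow(X, -1))
Function('z')(b) = -10
Function('I')(v) = Mul(Rational(1, 2), Pow(v, -1)) (Function('I')(v) = Pow(Mul(2, v), -1) = Mul(Rational(1, 2), Pow(v, -1)))
Mul(Mul(-210, Function('I')(Function('V')(-2))), Function('z')(-8)) = Mul(Mul(-210, Mul(Rational(1, 2), Pow(Mul(5, Pow(-2, -1)), -1))), -10) = Mul(Mul(-210, Mul(Rational(1, 2), Pow(Mul(5, Rational(-1, 2)), -1))), -10) = Mul(Mul(-210, Mul(Rational(1, 2), Pow(Rational(-5, 2), -1))), -10) = Mul(Mul(-210, Mul(Rational(1, 2), Rational(-2, 5))), -10) = Mul(Mul(-210, Rational(-1, 5)), -10) = Mul(42, -10) = -420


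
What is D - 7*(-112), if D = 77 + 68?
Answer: 929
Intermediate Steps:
D = 145
D - 7*(-112) = 145 - 7*(-112) = 145 + 784 = 929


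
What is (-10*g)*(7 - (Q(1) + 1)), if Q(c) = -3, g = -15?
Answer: 1350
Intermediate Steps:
(-10*g)*(7 - (Q(1) + 1)) = (-10*(-15))*(7 - (-3 + 1)) = 150*(7 - 1*(-2)) = 150*(7 + 2) = 150*9 = 1350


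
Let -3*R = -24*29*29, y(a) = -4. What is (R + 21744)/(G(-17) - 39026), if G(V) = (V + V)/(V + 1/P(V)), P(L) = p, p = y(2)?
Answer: -982284/1346329 ≈ -0.72960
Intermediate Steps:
p = -4
R = 6728 (R = -(-24*29)*29/3 = -(-232)*29 = -⅓*(-20184) = 6728)
P(L) = -4
G(V) = 2*V/(-¼ + V) (G(V) = (V + V)/(V + 1/(-4)) = (2*V)/(V - ¼) = (2*V)/(-¼ + V) = 2*V/(-¼ + V))
(R + 21744)/(G(-17) - 39026) = (6728 + 21744)/(8*(-17)/(-1 + 4*(-17)) - 39026) = 28472/(8*(-17)/(-1 - 68) - 39026) = 28472/(8*(-17)/(-69) - 39026) = 28472/(8*(-17)*(-1/69) - 39026) = 28472/(136/69 - 39026) = 28472/(-2692658/69) = 28472*(-69/2692658) = -982284/1346329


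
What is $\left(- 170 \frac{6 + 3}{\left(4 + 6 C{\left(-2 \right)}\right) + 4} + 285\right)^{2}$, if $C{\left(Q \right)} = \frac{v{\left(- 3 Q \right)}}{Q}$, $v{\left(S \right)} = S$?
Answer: $191844$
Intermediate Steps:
$C{\left(Q \right)} = -3$ ($C{\left(Q \right)} = \frac{\left(-3\right) Q}{Q} = -3$)
$\left(- 170 \frac{6 + 3}{\left(4 + 6 C{\left(-2 \right)}\right) + 4} + 285\right)^{2} = \left(- 170 \frac{6 + 3}{\left(4 + 6 \left(-3\right)\right) + 4} + 285\right)^{2} = \left(- 170 \frac{9}{\left(4 - 18\right) + 4} + 285\right)^{2} = \left(- 170 \frac{9}{-14 + 4} + 285\right)^{2} = \left(- 170 \frac{9}{-10} + 285\right)^{2} = \left(- 170 \cdot 9 \left(- \frac{1}{10}\right) + 285\right)^{2} = \left(\left(-170\right) \left(- \frac{9}{10}\right) + 285\right)^{2} = \left(153 + 285\right)^{2} = 438^{2} = 191844$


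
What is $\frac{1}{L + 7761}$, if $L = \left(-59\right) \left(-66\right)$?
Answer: $\frac{1}{11655} \approx 8.58 \cdot 10^{-5}$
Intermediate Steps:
$L = 3894$
$\frac{1}{L + 7761} = \frac{1}{3894 + 7761} = \frac{1}{11655}$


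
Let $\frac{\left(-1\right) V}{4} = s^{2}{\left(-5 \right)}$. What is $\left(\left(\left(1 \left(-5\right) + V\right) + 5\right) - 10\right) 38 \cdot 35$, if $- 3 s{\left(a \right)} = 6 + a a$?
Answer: $- \frac{5232220}{9} \approx -5.8136 \cdot 10^{5}$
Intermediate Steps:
$s{\left(a \right)} = -2 - \frac{a^{2}}{3}$ ($s{\left(a \right)} = - \frac{6 + a a}{3} = - \frac{6 + a^{2}}{3} = -2 - \frac{a^{2}}{3}$)
$V = - \frac{3844}{9}$ ($V = - 4 \left(-2 - \frac{\left(-5\right)^{2}}{3}\right)^{2} = - 4 \left(-2 - \frac{25}{3}\right)^{2} = - 4 \left(- \frac{31}{3}\right)^{2} = \left(-4\right) \frac{961}{9} = - \frac{3844}{9} \approx -427.11$)
$\left(\left(\left(1 \left(-5\right) + V\right) + 5\right) - 10\right) 38 \cdot 35 = \left(\left(\left(1 \left(-5\right) - \frac{3844}{9}\right) + 5\right) - 10\right) 38 \cdot 35 = \left(\left(\left(-5 - \frac{3844}{9}\right) + 5\right) - 10\right) 38 \cdot 35 = \left(\left(- \frac{3889}{9} + 5\right) - 10\right) 38 \cdot 35 = \left(- \frac{3844}{9} - 10\right) 38 \cdot 35 = \left(- \frac{3934}{9}\right) 38 \cdot 35 = \left(- \frac{149492}{9}\right) 35 = - \frac{5232220}{9}$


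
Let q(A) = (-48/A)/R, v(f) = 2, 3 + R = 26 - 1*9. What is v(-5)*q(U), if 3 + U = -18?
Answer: 16/49 ≈ 0.32653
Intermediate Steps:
R = 14 (R = -3 + (26 - 1*9) = -3 + (26 - 9) = -3 + 17 = 14)
U = -21 (U = -3 - 18 = -21)
q(A) = -24/(7*A) (q(A) = -48/A/14 = -48/A*(1/14) = -24/(7*A))
v(-5)*q(U) = 2*(-24/7/(-21)) = 2*(-24/7*(-1/21)) = 2*(8/49) = 16/49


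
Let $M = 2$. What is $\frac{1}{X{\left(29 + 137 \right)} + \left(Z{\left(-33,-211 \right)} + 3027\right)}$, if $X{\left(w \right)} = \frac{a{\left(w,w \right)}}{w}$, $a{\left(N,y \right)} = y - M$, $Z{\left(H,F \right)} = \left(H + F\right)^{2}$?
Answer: $\frac{83}{5192811} \approx 1.5984 \cdot 10^{-5}$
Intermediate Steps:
$Z{\left(H,F \right)} = \left(F + H\right)^{2}$
$a{\left(N,y \right)} = -2 + y$ ($a{\left(N,y \right)} = y - 2 = -2 + y$)
$X{\left(w \right)} = \frac{-2 + w}{w}$
$\frac{1}{X{\left(29 + 137 \right)} + \left(Z{\left(-33,-211 \right)} + 3027\right)} = \frac{1}{\frac{-2 + \left(29 + 137\right)}{29 + 137} + \left(\left(-211 - 33\right)^{2} + 3027\right)} = \frac{1}{\frac{-2 + 166}{166} + \left(\left(-244\right)^{2} + 3027\right)} = \frac{1}{\frac{1}{166} \cdot 164 + \left(59536 + 3027\right)} = \frac{1}{\frac{82}{83} + 62563} = \frac{1}{\frac{5192811}{83}} = \frac{83}{5192811}$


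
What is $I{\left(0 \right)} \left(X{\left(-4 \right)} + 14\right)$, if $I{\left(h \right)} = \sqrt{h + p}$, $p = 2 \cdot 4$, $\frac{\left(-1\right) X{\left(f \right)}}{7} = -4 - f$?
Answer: $28 \sqrt{2} \approx 39.598$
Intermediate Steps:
$X{\left(f \right)} = 28 + 7 f$ ($X{\left(f \right)} = - 7 \left(-4 - f\right) = 28 + 7 f$)
$p = 8$
$I{\left(h \right)} = \sqrt{8 + h}$ ($I{\left(h \right)} = \sqrt{h + 8} = \sqrt{8 + h}$)
$I{\left(0 \right)} \left(X{\left(-4 \right)} + 14\right) = \sqrt{8 + 0} \left(\left(28 + 7 \left(-4\right)\right) + 14\right) = \sqrt{8} \left(\left(28 - 28\right) + 14\right) = 2 \sqrt{2} \left(0 + 14\right) = 2 \sqrt{2} \cdot 14 = 28 \sqrt{2}$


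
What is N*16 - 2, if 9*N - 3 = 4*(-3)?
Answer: -18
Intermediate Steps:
N = -1 (N = ⅓ + (4*(-3))/9 = ⅓ + (⅑)*(-12) = ⅓ - 4/3 = -1)
N*16 - 2 = -1*16 - 2 = -16 - 2 = -18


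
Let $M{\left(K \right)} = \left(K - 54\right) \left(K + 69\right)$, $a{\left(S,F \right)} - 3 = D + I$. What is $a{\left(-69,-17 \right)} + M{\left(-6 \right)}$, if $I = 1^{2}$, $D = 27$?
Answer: $-3749$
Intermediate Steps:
$I = 1$
$a{\left(S,F \right)} = 31$ ($a{\left(S,F \right)} = 3 + \left(27 + 1\right) = 3 + 28 = 31$)
$M{\left(K \right)} = \left(-54 + K\right) \left(69 + K\right)$
$a{\left(-69,-17 \right)} + M{\left(-6 \right)} = 31 + \left(-3726 + \left(-6\right)^{2} + 15 \left(-6\right)\right) = 31 - 3780 = -3749$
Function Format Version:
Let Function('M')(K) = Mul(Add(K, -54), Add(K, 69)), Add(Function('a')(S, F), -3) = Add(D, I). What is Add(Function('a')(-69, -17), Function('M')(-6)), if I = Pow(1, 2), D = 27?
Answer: -3749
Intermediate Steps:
I = 1
Function('a')(S, F) = 31 (Function('a')(S, F) = Add(3, Add(27, 1)) = Add(3, 28) = 31)
Function('M')(K) = Mul(Add(-54, K), Add(69, K))
Add(Function('a')(-69, -17), Function('M')(-6)) = Add(31, Add(-3726, Pow(-6, 2), Mul(15, -6))) = Add(31, Add(-3726, 36, -90)) = Add(31, -3780) = -3749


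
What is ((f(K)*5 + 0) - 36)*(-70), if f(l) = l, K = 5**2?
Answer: -6230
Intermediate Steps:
K = 25
((f(K)*5 + 0) - 36)*(-70) = ((25*5 + 0) - 36)*(-70) = ((125 + 0) - 36)*(-70) = (125 - 36)*(-70) = 89*(-70) = -6230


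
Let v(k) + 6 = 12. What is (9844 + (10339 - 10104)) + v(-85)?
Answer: 10085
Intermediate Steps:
v(k) = 6 (v(k) = -6 + 12 = 6)
(9844 + (10339 - 10104)) + v(-85) = (9844 + (10339 - 10104)) + 6 = (9844 + 235) + 6 = 10079 + 6 = 10085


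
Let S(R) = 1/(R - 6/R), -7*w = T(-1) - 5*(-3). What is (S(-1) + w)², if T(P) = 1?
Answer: 5329/1225 ≈ 4.3502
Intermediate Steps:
w = -16/7 (w = -(1 - 5*(-3))/7 = -(1 + 15)/7 = -⅐*16 = -16/7 ≈ -2.2857)
(S(-1) + w)² = (-1/(-6 + (-1)²) - 16/7)² = (-1/(-6 + 1) - 16/7)² = (-1/(-5) - 16/7)² = (-1*(-⅕) - 16/7)² = (⅕ - 16/7)² = (-73/35)² = 5329/1225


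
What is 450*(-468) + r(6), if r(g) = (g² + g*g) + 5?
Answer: -210523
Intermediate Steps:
r(g) = 5 + 2*g² (r(g) = (g² + g²) + 5 = 2*g² + 5 = 5 + 2*g²)
450*(-468) + r(6) = 450*(-468) + (5 + 2*6²) = -210600 + (5 + 2*36) = -210600 + (5 + 72) = -210600 + 77 = -210523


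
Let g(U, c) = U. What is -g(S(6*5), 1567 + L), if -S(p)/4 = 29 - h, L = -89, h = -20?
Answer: 196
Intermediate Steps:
S(p) = -196 (S(p) = -4*(29 - 1*(-20)) = -4*(29 + 20) = -4*49 = -196)
-g(S(6*5), 1567 + L) = -1*(-196) = 196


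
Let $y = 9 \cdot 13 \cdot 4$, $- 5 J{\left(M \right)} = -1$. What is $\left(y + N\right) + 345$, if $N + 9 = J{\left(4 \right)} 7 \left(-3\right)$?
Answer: $\frac{3999}{5} \approx 799.8$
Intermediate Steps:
$J{\left(M \right)} = \frac{1}{5}$ ($J{\left(M \right)} = \left(- \frac{1}{5}\right) \left(-1\right) = \frac{1}{5}$)
$y = 468$ ($y = 117 \cdot 4 = 468$)
$N = - \frac{66}{5}$ ($N = -9 + \frac{1}{5} \cdot 7 \left(-3\right) = -9 + \frac{7}{5} \left(-3\right) = -9 - \frac{21}{5} = - \frac{66}{5} \approx -13.2$)
$\left(y + N\right) + 345 = \left(468 - \frac{66}{5}\right) + 345 = \frac{2274}{5} + 345 = \frac{3999}{5}$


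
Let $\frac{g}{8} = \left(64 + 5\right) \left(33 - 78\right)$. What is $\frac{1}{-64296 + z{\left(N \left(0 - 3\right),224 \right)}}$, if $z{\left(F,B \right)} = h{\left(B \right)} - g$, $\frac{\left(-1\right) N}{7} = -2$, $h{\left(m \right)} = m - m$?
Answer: $- \frac{1}{39456} \approx -2.5345 \cdot 10^{-5}$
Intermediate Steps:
$h{\left(m \right)} = 0$
$N = 14$ ($N = \left(-7\right) \left(-2\right) = 14$)
$g = -24840$ ($g = 8 \left(64 + 5\right) \left(33 - 78\right) = 8 \cdot 69 \left(-45\right) = 8 \left(-3105\right) = -24840$)
$z{\left(F,B \right)} = 24840$ ($z{\left(F,B \right)} = 0 - -24840 = 0 + 24840 = 24840$)
$\frac{1}{-64296 + z{\left(N \left(0 - 3\right),224 \right)}} = \frac{1}{-64296 + 24840} = \frac{1}{-39456} = - \frac{1}{39456}$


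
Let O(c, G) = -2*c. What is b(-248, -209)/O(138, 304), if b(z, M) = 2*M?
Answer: 209/138 ≈ 1.5145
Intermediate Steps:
b(-248, -209)/O(138, 304) = (2*(-209))/((-2*138)) = -418/(-276) = -418*(-1/276) = 209/138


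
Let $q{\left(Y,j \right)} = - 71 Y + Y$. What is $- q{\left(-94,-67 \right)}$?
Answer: $-6580$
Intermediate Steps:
$q{\left(Y,j \right)} = - 70 Y$
$- q{\left(-94,-67 \right)} = - \left(-70\right) \left(-94\right) = \left(-1\right) 6580 = -6580$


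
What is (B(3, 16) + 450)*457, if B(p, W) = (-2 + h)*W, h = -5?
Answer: 154466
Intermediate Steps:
B(p, W) = -7*W (B(p, W) = (-2 - 5)*W = -7*W)
(B(3, 16) + 450)*457 = (-7*16 + 450)*457 = (-112 + 450)*457 = 338*457 = 154466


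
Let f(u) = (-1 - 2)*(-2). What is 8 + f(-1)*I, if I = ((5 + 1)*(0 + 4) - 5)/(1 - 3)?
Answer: -49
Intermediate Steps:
f(u) = 6 (f(u) = -3*(-2) = 6)
I = -19/2 (I = (6*4 - 5)/(-2) = (24 - 5)*(-1/2) = 19*(-1/2) = -19/2 ≈ -9.5000)
8 + f(-1)*I = 8 + 6*(-19/2) = 8 - 57 = -49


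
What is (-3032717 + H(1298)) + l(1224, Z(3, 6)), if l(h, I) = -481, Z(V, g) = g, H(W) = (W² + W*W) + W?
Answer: 337708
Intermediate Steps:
H(W) = W + 2*W² (H(W) = (W² + W²) + W = 2*W² + W = W + 2*W²)
(-3032717 + H(1298)) + l(1224, Z(3, 6)) = (-3032717 + 1298*(1 + 2*1298)) - 481 = (-3032717 + 1298*(1 + 2596)) - 481 = (-3032717 + 1298*2597) - 481 = (-3032717 + 3370906) - 481 = 338189 - 481 = 337708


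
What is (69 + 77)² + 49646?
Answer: 70962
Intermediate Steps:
(69 + 77)² + 49646 = 146² + 49646 = 21316 + 49646 = 70962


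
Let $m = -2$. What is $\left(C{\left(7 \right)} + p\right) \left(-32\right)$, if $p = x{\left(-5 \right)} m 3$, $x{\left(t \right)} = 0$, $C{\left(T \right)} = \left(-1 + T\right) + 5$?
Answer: $-352$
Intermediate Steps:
$C{\left(T \right)} = 4 + T$
$p = 0$ ($p = 0 \left(-2\right) 3 = 0 \cdot 3 = 0$)
$\left(C{\left(7 \right)} + p\right) \left(-32\right) = \left(\left(4 + 7\right) + 0\right) \left(-32\right) = \left(11 + 0\right) \left(-32\right) = 11 \left(-32\right) = -352$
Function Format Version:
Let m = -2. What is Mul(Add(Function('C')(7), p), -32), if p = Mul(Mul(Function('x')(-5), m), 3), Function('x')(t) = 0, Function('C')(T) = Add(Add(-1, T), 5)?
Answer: -352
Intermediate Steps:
Function('C')(T) = Add(4, T)
p = 0 (p = Mul(Mul(0, -2), 3) = Mul(0, 3) = 0)
Mul(Add(Function('C')(7), p), -32) = Mul(Add(Add(4, 7), 0), -32) = Mul(Add(11, 0), -32) = Mul(11, -32) = -352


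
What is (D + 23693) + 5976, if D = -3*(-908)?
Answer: 32393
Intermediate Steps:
D = 2724
(D + 23693) + 5976 = (2724 + 23693) + 5976 = 26417 + 5976 = 32393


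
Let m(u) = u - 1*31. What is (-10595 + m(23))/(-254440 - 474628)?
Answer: 10603/729068 ≈ 0.014543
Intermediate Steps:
m(u) = -31 + u (m(u) = u - 31 = -31 + u)
(-10595 + m(23))/(-254440 - 474628) = (-10595 + (-31 + 23))/(-254440 - 474628) = (-10595 - 8)/(-729068) = -10603*(-1/729068) = 10603/729068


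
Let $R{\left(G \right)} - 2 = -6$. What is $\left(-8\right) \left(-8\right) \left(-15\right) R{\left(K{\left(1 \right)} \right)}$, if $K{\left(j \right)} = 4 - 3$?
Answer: $3840$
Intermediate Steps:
$K{\left(j \right)} = 1$
$R{\left(G \right)} = -4$ ($R{\left(G \right)} = 2 - 6 = -4$)
$\left(-8\right) \left(-8\right) \left(-15\right) R{\left(K{\left(1 \right)} \right)} = \left(-8\right) \left(-8\right) \left(-15\right) \left(-4\right) = 64 \left(-15\right) \left(-4\right) = \left(-960\right) \left(-4\right) = 3840$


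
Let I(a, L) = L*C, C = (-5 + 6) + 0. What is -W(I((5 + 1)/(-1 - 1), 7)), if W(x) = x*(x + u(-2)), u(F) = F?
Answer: -35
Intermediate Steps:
C = 1 (C = 1 + 0 = 1)
I(a, L) = L (I(a, L) = L*1 = L)
W(x) = x*(-2 + x) (W(x) = x*(x - 2) = x*(-2 + x))
-W(I((5 + 1)/(-1 - 1), 7)) = -7*(-2 + 7) = -7*5 = -1*35 = -35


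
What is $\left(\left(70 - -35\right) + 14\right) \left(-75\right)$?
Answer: $-8925$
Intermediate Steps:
$\left(\left(70 - -35\right) + 14\right) \left(-75\right) = \left(\left(70 + 35\right) + 14\right) \left(-75\right) = \left(105 + 14\right) \left(-75\right) = 119 \left(-75\right) = -8925$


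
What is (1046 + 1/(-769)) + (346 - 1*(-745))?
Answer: 1643352/769 ≈ 2137.0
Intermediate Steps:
(1046 + 1/(-769)) + (346 - 1*(-745)) = (1046 - 1/769) + (346 + 745) = 804373/769 + 1091 = 1643352/769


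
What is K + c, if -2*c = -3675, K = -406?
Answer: 2863/2 ≈ 1431.5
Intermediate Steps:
c = 3675/2 (c = -½*(-3675) = 3675/2 ≈ 1837.5)
K + c = -406 + 3675/2 = 2863/2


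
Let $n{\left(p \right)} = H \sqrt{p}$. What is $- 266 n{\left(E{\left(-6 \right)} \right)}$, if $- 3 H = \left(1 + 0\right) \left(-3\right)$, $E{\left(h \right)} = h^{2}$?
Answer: $-1596$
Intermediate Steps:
$H = 1$ ($H = - \frac{\left(1 + 0\right) \left(-3\right)}{3} = - \frac{1 \left(-3\right)}{3} = \left(- \frac{1}{3}\right) \left(-3\right) = 1$)
$n{\left(p \right)} = \sqrt{p}$ ($n{\left(p \right)} = 1 \sqrt{p} = \sqrt{p}$)
$- 266 n{\left(E{\left(-6 \right)} \right)} = - 266 \sqrt{\left(-6\right)^{2}} = - 266 \sqrt{36} = \left(-266\right) 6 = -1596$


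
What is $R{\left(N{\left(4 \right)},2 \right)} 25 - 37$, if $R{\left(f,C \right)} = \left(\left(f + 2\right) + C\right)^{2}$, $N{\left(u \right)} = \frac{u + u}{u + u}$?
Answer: $588$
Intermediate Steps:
$N{\left(u \right)} = 1$ ($N{\left(u \right)} = \frac{2 u}{2 u} = 2 u \frac{1}{2 u} = 1$)
$R{\left(f,C \right)} = \left(2 + C + f\right)^{2}$ ($R{\left(f,C \right)} = \left(\left(2 + f\right) + C\right)^{2} = \left(2 + C + f\right)^{2}$)
$R{\left(N{\left(4 \right)},2 \right)} 25 - 37 = \left(2 + 2 + 1\right)^{2} \cdot 25 - 37 = 5^{2} \cdot 25 - 37 = 25 \cdot 25 - 37 = 625 - 37 = 588$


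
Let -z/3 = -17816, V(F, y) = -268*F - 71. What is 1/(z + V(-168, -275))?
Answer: 1/98401 ≈ 1.0163e-5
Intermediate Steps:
V(F, y) = -71 - 268*F
z = 53448 (z = -3*(-17816) = 53448)
1/(z + V(-168, -275)) = 1/(53448 + (-71 - 268*(-168))) = 1/(53448 + (-71 + 45024)) = 1/(53448 + 44953) = 1/98401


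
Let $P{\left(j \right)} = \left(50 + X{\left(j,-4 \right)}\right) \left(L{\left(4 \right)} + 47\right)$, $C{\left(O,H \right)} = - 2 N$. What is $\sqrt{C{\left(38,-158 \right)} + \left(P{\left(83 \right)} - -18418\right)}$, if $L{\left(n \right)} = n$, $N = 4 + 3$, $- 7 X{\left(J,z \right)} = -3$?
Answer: $\frac{\sqrt{1027817}}{7} \approx 144.83$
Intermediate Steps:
$X{\left(J,z \right)} = \frac{3}{7}$ ($X{\left(J,z \right)} = \left(- \frac{1}{7}\right) \left(-3\right) = \frac{3}{7}$)
$N = 7$
$C{\left(O,H \right)} = -14$ ($C{\left(O,H \right)} = \left(-2\right) 7 = -14$)
$P{\left(j \right)} = \frac{18003}{7}$ ($P{\left(j \right)} = \left(50 + \frac{3}{7}\right) \left(4 + 47\right) = \frac{353}{7} \cdot 51 = \frac{18003}{7}$)
$\sqrt{C{\left(38,-158 \right)} + \left(P{\left(83 \right)} - -18418\right)} = \sqrt{-14 + \left(\frac{18003}{7} - -18418\right)} = \sqrt{-14 + \left(\frac{18003}{7} + 18418\right)} = \sqrt{-14 + \frac{146929}{7}} = \sqrt{\frac{146831}{7}} = \frac{\sqrt{1027817}}{7}$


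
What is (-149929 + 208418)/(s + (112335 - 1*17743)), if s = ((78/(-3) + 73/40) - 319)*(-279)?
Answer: 2339560/7613513 ≈ 0.30729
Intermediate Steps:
s = 3829833/40 (s = ((78*(-⅓) + 73*(1/40)) - 319)*(-279) = ((-26 + 73/40) - 319)*(-279) = (-967/40 - 319)*(-279) = -13727/40*(-279) = 3829833/40 ≈ 95746.)
(-149929 + 208418)/(s + (112335 - 1*17743)) = (-149929 + 208418)/(3829833/40 + (112335 - 1*17743)) = 58489/(3829833/40 + (112335 - 17743)) = 58489/(3829833/40 + 94592) = 58489/(7613513/40) = 58489*(40/7613513) = 2339560/7613513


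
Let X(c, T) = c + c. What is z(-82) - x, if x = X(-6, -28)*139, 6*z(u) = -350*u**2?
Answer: -1171696/3 ≈ -3.9057e+5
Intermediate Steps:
z(u) = -175*u**2/3 (z(u) = (-350*u**2)/6 = -175*u**2/3)
X(c, T) = 2*c
x = -1668 (x = (2*(-6))*139 = -12*139 = -1668)
z(-82) - x = -175/3*(-82)**2 - 1*(-1668) = -175/3*6724 + 1668 = -1176700/3 + 1668 = -1171696/3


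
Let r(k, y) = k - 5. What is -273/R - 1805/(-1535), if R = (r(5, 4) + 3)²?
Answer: -26854/921 ≈ -29.157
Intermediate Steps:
r(k, y) = -5 + k
R = 9 (R = ((-5 + 5) + 3)² = (0 + 3)² = 3² = 9)
-273/R - 1805/(-1535) = -273/9 - 1805/(-1535) = -273*⅑ - 1805*(-1/1535) = -91/3 + 361/307 = -26854/921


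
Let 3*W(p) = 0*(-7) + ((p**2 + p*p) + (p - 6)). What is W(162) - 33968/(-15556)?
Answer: 68252664/3889 ≈ 17550.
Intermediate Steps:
W(p) = -2 + p/3 + 2*p**2/3 (W(p) = (0*(-7) + ((p**2 + p*p) + (p - 6)))/3 = (0 + ((p**2 + p**2) + (-6 + p)))/3 = (0 + (2*p**2 + (-6 + p)))/3 = (0 + (-6 + p + 2*p**2))/3 = (-6 + p + 2*p**2)/3 = -2 + p/3 + 2*p**2/3)
W(162) - 33968/(-15556) = (-2 + (1/3)*162 + (2/3)*162**2) - 33968/(-15556) = (-2 + 54 + (2/3)*26244) - 33968*(-1)/15556 = (-2 + 54 + 17496) - 1*(-8492/3889) = 17548 + 8492/3889 = 68252664/3889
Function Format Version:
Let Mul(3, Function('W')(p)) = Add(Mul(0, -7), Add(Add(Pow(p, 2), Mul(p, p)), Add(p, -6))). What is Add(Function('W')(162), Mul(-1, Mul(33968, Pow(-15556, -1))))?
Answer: Rational(68252664, 3889) ≈ 17550.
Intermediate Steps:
Function('W')(p) = Add(-2, Mul(Rational(1, 3), p), Mul(Rational(2, 3), Pow(p, 2))) (Function('W')(p) = Mul(Rational(1, 3), Add(Mul(0, -7), Add(Add(Pow(p, 2), Mul(p, p)), Add(p, -6)))) = Mul(Rational(1, 3), Add(0, Add(Add(Pow(p, 2), Pow(p, 2)), Add(-6, p)))) = Mul(Rational(1, 3), Add(0, Add(Mul(2, Pow(p, 2)), Add(-6, p)))) = Mul(Rational(1, 3), Add(0, Add(-6, p, Mul(2, Pow(p, 2))))) = Mul(Rational(1, 3), Add(-6, p, Mul(2, Pow(p, 2)))) = Add(-2, Mul(Rational(1, 3), p), Mul(Rational(2, 3), Pow(p, 2))))
Add(Function('W')(162), Mul(-1, Mul(33968, Pow(-15556, -1)))) = Add(Add(-2, Mul(Rational(1, 3), 162), Mul(Rational(2, 3), Pow(162, 2))), Mul(-1, Mul(33968, Pow(-15556, -1)))) = Add(Add(-2, 54, Mul(Rational(2, 3), 26244)), Mul(-1, Mul(33968, Rational(-1, 15556)))) = Add(Add(-2, 54, 17496), Mul(-1, Rational(-8492, 3889))) = Add(17548, Rational(8492, 3889)) = Rational(68252664, 3889)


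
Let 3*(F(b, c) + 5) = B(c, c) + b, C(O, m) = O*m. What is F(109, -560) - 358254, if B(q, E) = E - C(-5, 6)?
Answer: -1075198/3 ≈ -3.5840e+5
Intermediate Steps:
B(q, E) = 30 + E (B(q, E) = E - (-5)*6 = E - 1*(-30) = E + 30 = 30 + E)
F(b, c) = 5 + b/3 + c/3 (F(b, c) = -5 + ((30 + c) + b)/3 = -5 + (30 + b + c)/3 = -5 + (10 + b/3 + c/3) = 5 + b/3 + c/3)
F(109, -560) - 358254 = (5 + (⅓)*109 + (⅓)*(-560)) - 358254 = (5 + 109/3 - 560/3) - 358254 = -436/3 - 358254 = -1075198/3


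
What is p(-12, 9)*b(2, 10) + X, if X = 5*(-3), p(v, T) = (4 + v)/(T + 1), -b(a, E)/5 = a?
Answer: -7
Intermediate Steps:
b(a, E) = -5*a
p(v, T) = (4 + v)/(1 + T)
X = -15
p(-12, 9)*b(2, 10) + X = ((4 - 12)/(1 + 9))*(-5*2) - 15 = (-8/10)*(-10) - 15 = ((⅒)*(-8))*(-10) - 15 = -⅘*(-10) - 15 = 8 - 15 = -7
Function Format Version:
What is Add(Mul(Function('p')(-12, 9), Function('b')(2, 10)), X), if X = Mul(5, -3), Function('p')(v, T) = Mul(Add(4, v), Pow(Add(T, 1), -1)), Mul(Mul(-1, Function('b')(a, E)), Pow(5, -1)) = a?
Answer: -7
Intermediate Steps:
Function('b')(a, E) = Mul(-5, a)
Function('p')(v, T) = Mul(Pow(Add(1, T), -1), Add(4, v)) (Function('p')(v, T) = Mul(Add(4, v), Pow(Add(1, T), -1)) = Mul(Pow(Add(1, T), -1), Add(4, v)))
X = -15
Add(Mul(Function('p')(-12, 9), Function('b')(2, 10)), X) = Add(Mul(Mul(Pow(Add(1, 9), -1), Add(4, -12)), Mul(-5, 2)), -15) = Add(Mul(Mul(Pow(10, -1), -8), -10), -15) = Add(Mul(Mul(Rational(1, 10), -8), -10), -15) = Add(Mul(Rational(-4, 5), -10), -15) = Add(8, -15) = -7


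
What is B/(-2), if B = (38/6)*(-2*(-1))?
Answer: -19/3 ≈ -6.3333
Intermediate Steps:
B = 38/3 (B = (38*(⅙))*2 = (19/3)*2 = 38/3 ≈ 12.667)
B/(-2) = (38/3)/(-2) = -½*38/3 = -19/3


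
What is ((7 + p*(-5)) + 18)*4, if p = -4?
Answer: 180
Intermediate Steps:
((7 + p*(-5)) + 18)*4 = ((7 - 4*(-5)) + 18)*4 = ((7 + 20) + 18)*4 = (27 + 18)*4 = 45*4 = 180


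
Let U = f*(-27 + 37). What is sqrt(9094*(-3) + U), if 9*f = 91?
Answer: 2*I*sqrt(61157)/3 ≈ 164.87*I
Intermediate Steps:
f = 91/9 (f = (1/9)*91 = 91/9 ≈ 10.111)
U = 910/9 (U = 91*(-27 + 37)/9 = (91/9)*10 = 910/9 ≈ 101.11)
sqrt(9094*(-3) + U) = sqrt(9094*(-3) + 910/9) = sqrt(-27282 + 910/9) = sqrt(-244628/9) = 2*I*sqrt(61157)/3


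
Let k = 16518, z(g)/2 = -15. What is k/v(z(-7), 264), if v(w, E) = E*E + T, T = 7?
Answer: 16518/69703 ≈ 0.23698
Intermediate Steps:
z(g) = -30 (z(g) = 2*(-15) = -30)
v(w, E) = 7 + E**2 (v(w, E) = E*E + 7 = E**2 + 7 = 7 + E**2)
k/v(z(-7), 264) = 16518/(7 + 264**2) = 16518/(7 + 69696) = 16518/69703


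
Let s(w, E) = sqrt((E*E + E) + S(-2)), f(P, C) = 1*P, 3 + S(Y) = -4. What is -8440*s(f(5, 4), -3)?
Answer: -8440*I ≈ -8440.0*I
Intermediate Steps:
S(Y) = -7 (S(Y) = -3 - 4 = -7)
f(P, C) = P
s(w, E) = sqrt(-7 + E + E**2) (s(w, E) = sqrt((E*E + E) - 7) = sqrt((E**2 + E) - 7) = sqrt((E + E**2) - 7) = sqrt(-7 + E + E**2))
-8440*s(f(5, 4), -3) = -8440*sqrt(-7 - 3 + (-3)**2) = -8440*sqrt(-7 - 3 + 9) = -8440*I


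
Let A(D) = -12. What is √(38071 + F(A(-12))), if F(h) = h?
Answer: √38059 ≈ 195.09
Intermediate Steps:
√(38071 + F(A(-12))) = √(38071 - 12) = √38059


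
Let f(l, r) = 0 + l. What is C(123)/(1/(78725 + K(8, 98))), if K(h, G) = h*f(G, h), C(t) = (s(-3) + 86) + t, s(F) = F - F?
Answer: 16617381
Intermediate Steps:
s(F) = 0
f(l, r) = l
C(t) = 86 + t (C(t) = (0 + 86) + t = 86 + t)
K(h, G) = G*h (K(h, G) = h*G = G*h)
C(123)/(1/(78725 + K(8, 98))) = (86 + 123)/(1/(78725 + 98*8)) = 209/(1/(78725 + 784)) = 209/(1/79509) = 209*79509 = 16617381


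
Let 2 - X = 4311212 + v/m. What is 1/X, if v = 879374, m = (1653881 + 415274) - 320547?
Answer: -874304/3769308587527 ≈ -2.3195e-7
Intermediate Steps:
m = 1748608 (m = 2069155 - 320547 = 1748608)
X = -3769308587527/874304 (X = 2 - (4311212 + 879374/1748608) = 2 - (4311212 + 879374*(1/1748608)) = 2 - (4311212 + 439687/874304) = 2 - 1*3769310336135/874304 = 2 - 3769310336135/874304 = -3769308587527/874304 ≈ -4.3112e+6)
1/X = 1/(-3769308587527/874304) = -874304/3769308587527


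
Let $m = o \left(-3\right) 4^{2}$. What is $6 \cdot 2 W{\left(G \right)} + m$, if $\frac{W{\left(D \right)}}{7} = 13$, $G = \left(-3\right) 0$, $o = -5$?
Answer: $1332$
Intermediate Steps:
$G = 0$
$m = 240$ ($m = \left(-5\right) \left(-3\right) 4^{2} = 15 \cdot 16 = 240$)
$W{\left(D \right)} = 91$ ($W{\left(D \right)} = 7 \cdot 13 = 91$)
$6 \cdot 2 W{\left(G \right)} + m = 6 \cdot 2 \cdot 91 + 240 = 12 \cdot 91 + 240 = 1092 + 240 = 1332$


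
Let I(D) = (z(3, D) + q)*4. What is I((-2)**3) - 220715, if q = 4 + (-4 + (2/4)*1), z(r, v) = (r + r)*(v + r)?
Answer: -220833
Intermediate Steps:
z(r, v) = 2*r*(r + v) (z(r, v) = (2*r)*(r + v) = 2*r*(r + v))
q = 1/2 (q = 4 + (-4 + (2*(1/4))*1) = 4 + (-4 + (1/2)*1) = 4 + (-4 + 1/2) = 4 - 7/2 = 1/2 ≈ 0.50000)
I(D) = 74 + 24*D (I(D) = (2*3*(3 + D) + 1/2)*4 = ((18 + 6*D) + 1/2)*4 = (37/2 + 6*D)*4 = 74 + 24*D)
I((-2)**3) - 220715 = (74 + 24*(-2)**3) - 220715 = (74 + 24*(-8)) - 220715 = (74 - 192) - 220715 = -118 - 220715 = -220833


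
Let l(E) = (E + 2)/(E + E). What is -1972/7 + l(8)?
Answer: -15741/56 ≈ -281.09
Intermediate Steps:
l(E) = (2 + E)/(2*E) (l(E) = (2 + E)/((2*E)) = (2 + E)*(1/(2*E)) = (2 + E)/(2*E))
-1972/7 + l(8) = -1972/7 + (½)*(2 + 8)/8 = -1972/7 + (½)*(⅛)*10 = -68*29/7 + 5/8 = -1972/7 + 5/8 = -15741/56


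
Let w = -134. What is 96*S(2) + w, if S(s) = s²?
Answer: 250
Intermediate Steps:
96*S(2) + w = 96*2² - 134 = 96*4 - 134 = 384 - 134 = 250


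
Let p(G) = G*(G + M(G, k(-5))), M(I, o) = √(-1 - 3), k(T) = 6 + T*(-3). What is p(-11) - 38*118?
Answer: -4363 - 22*I ≈ -4363.0 - 22.0*I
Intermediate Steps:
k(T) = 6 - 3*T
M(I, o) = 2*I (M(I, o) = √(-4) = 2*I)
p(G) = G*(G + 2*I)
p(-11) - 38*118 = -11*(-11 + 2*I) - 38*118 = (121 - 22*I) - 4484 = -4363 - 22*I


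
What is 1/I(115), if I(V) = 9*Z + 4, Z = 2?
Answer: 1/22 ≈ 0.045455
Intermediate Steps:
I(V) = 22 (I(V) = 9*2 + 4 = 18 + 4 = 22)
1/I(115) = 1/22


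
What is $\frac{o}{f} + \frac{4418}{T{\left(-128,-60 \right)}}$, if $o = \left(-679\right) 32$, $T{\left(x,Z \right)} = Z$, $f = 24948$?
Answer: $- \frac{663833}{8910} \approx -74.504$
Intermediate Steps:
$o = -21728$
$\frac{o}{f} + \frac{4418}{T{\left(-128,-60 \right)}} = - \frac{21728}{24948} + \frac{4418}{-60} = \left(-21728\right) \frac{1}{24948} + 4418 \left(- \frac{1}{60}\right) = - \frac{776}{891} - \frac{2209}{30} = - \frac{663833}{8910}$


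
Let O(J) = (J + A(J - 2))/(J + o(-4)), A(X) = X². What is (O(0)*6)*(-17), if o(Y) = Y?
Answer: 102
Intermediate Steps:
O(J) = (J + (-2 + J)²)/(-4 + J) (O(J) = (J + (J - 2)²)/(J - 4) = (J + (-2 + J)²)/(-4 + J))
(O(0)*6)*(-17) = (((0 + (-2 + 0)²)/(-4 + 0))*6)*(-17) = (((0 + (-2)²)/(-4))*6)*(-17) = (-(0 + 4)/4*6)*(-17) = (-¼*4*6)*(-17) = -1*6*(-17) = -6*(-17) = 102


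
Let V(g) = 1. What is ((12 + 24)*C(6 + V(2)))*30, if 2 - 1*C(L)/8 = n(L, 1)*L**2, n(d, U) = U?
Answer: -406080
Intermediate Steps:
C(L) = 16 - 8*L**2
((12 + 24)*C(6 + V(2)))*30 = ((12 + 24)*(16 - 8*(6 + 1)**2))*30 = (36*(16 - 8*7**2))*30 = (36*(16 - 8*49))*30 = (36*(16 - 392))*30 = (36*(-376))*30 = -13536*30 = -406080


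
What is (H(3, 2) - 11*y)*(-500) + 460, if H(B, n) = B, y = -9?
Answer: -50540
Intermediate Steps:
(H(3, 2) - 11*y)*(-500) + 460 = (3 - 11*(-9))*(-500) + 460 = (3 + 99)*(-500) + 460 = 102*(-500) + 460 = -51000 + 460 = -50540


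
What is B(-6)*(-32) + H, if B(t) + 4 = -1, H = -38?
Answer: 122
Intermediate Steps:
B(t) = -5 (B(t) = -4 - 1 = -5)
B(-6)*(-32) + H = -5*(-32) - 38 = 160 - 38 = 122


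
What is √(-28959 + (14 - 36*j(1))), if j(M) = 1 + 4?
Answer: 5*I*√1165 ≈ 170.66*I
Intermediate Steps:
j(M) = 5
√(-28959 + (14 - 36*j(1))) = √(-28959 + (14 - 36*5)) = √(-28959 + (14 - 180)) = √(-28959 - 166) = √(-29125) = 5*I*√1165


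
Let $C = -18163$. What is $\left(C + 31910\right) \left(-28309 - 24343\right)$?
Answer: $-723807044$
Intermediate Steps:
$\left(C + 31910\right) \left(-28309 - 24343\right) = \left(-18163 + 31910\right) \left(-28309 - 24343\right) = 13747 \left(-52652\right) = -723807044$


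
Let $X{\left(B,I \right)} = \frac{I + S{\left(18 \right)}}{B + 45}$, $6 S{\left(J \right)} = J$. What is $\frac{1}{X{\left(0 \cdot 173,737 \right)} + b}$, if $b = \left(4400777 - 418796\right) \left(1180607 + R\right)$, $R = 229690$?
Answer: $\frac{9}{50541982725361} \approx 1.7807 \cdot 10^{-13}$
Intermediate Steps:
$S{\left(J \right)} = \frac{J}{6}$
$b = 5615775858357$ ($b = \left(4400777 - 418796\right) \left(1180607 + 229690\right) = 3981981 \cdot 1410297 = 5615775858357$)
$X{\left(B,I \right)} = \frac{3 + I}{45 + B}$ ($X{\left(B,I \right)} = \frac{I + \frac{1}{6} \cdot 18}{B + 45} = \frac{I + 3}{45 + B} = \frac{3 + I}{45 + B}$)
$\frac{1}{X{\left(0 \cdot 173,737 \right)} + b} = \frac{1}{\frac{3 + 737}{45 + 0 \cdot 173} + 5615775858357} = \frac{1}{\frac{1}{45 + 0} \cdot 740 + 5615775858357} = \frac{1}{\frac{1}{45} \cdot 740 + 5615775858357} = \frac{1}{\frac{148}{9} + 5615775858357} = \frac{1}{\frac{50541982725361}{9}} = \frac{9}{50541982725361}$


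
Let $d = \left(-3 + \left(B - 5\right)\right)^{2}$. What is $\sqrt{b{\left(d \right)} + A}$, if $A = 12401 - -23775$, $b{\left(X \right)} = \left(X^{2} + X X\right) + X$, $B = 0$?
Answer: $4 \sqrt{2777} \approx 210.79$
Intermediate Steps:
$d = 64$ ($d = \left(-3 + \left(0 - 5\right)\right)^{2} = \left(-3 - 5\right)^{2} = \left(-8\right)^{2} = 64$)
$b{\left(X \right)} = X + 2 X^{2}$ ($b{\left(X \right)} = \left(X^{2} + X^{2}\right) + X = 2 X^{2} + X = X + 2 X^{2}$)
$A = 36176$ ($A = 12401 + 23775 = 36176$)
$\sqrt{b{\left(d \right)} + A} = \sqrt{64 \left(1 + 2 \cdot 64\right) + 36176} = \sqrt{64 \left(1 + 128\right) + 36176} = \sqrt{64 \cdot 129 + 36176} = \sqrt{8256 + 36176} = \sqrt{44432} = 4 \sqrt{2777}$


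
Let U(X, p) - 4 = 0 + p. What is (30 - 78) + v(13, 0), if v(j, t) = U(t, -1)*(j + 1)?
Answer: -6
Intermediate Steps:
U(X, p) = 4 + p (U(X, p) = 4 + (0 + p) = 4 + p)
v(j, t) = 3 + 3*j (v(j, t) = (4 - 1)*(j + 1) = 3*(1 + j) = 3 + 3*j)
(30 - 78) + v(13, 0) = (30 - 78) + (3 + 3*13) = -48 + (3 + 39) = -48 + 42 = -6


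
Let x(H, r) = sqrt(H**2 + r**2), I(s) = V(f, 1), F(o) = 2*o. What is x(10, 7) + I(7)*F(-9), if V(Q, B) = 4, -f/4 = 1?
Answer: -72 + sqrt(149) ≈ -59.793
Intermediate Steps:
f = -4 (f = -4*1 = -4)
I(s) = 4
x(10, 7) + I(7)*F(-9) = sqrt(10**2 + 7**2) + 4*(2*(-9)) = sqrt(100 + 49) + 4*(-18) = sqrt(149) - 72 = -72 + sqrt(149)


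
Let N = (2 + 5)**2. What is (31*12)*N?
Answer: 18228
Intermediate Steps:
N = 49 (N = 7**2 = 49)
(31*12)*N = (31*12)*49 = 372*49 = 18228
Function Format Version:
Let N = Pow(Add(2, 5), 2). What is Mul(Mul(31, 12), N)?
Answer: 18228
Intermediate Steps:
N = 49 (N = Pow(7, 2) = 49)
Mul(Mul(31, 12), N) = Mul(Mul(31, 12), 49) = Mul(372, 49) = 18228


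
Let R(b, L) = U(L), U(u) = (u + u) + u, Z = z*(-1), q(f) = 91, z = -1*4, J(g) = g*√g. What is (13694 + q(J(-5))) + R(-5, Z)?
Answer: 13797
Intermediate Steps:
J(g) = g^(3/2)
z = -4
Z = 4 (Z = -4*(-1) = 4)
U(u) = 3*u (U(u) = 2*u + u = 3*u)
R(b, L) = 3*L
(13694 + q(J(-5))) + R(-5, Z) = (13694 + 91) + 3*4 = 13785 + 12 = 13797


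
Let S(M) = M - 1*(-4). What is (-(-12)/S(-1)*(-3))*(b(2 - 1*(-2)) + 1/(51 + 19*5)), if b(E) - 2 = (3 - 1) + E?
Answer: -7014/73 ≈ -96.082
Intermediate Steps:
S(M) = 4 + M (S(M) = M + 4 = 4 + M)
b(E) = 4 + E (b(E) = 2 + ((3 - 1) + E) = 2 + (2 + E) = 4 + E)
(-(-12)/S(-1)*(-3))*(b(2 - 1*(-2)) + 1/(51 + 19*5)) = (-(-12)/(4 - 1)*(-3))*((4 + (2 - 1*(-2))) + 1/(51 + 19*5)) = (-(-12)/3*(-3))*((4 + (2 + 2)) + 1/(51 + 95)) = (-(-12)/3*(-3))*((4 + 4) + 1/146) = (-4*(-1)*(-3))*(8 + 1/146) = (4*(-3))*(1169/146) = -12*1169/146 = -7014/73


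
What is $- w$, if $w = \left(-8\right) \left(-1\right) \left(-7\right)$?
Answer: $56$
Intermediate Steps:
$w = -56$ ($w = 8 \left(-7\right) = -56$)
$- w = \left(-1\right) \left(-56\right) = 56$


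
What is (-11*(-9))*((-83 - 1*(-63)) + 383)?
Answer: 35937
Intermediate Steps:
(-11*(-9))*((-83 - 1*(-63)) + 383) = 99*((-83 + 63) + 383) = 99*(-20 + 383) = 99*363 = 35937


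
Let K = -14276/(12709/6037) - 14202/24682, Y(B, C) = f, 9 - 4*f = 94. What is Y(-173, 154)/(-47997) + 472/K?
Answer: -14122326505489799/204215640249709188 ≈ -0.069154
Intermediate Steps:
f = -85/4 (f = 9/4 - ¼*94 = 9/4 - 47/2 = -85/4 ≈ -21.250)
Y(B, C) = -85/4
K = -1063689606901/156841769 (K = -14276/(12709*(1/6037)) - 14202*1/24682 = -14276/12709/6037 - 7101/12341 = -14276*6037/12709 - 7101/12341 = -86184212/12709 - 7101/12341 = -1063689606901/156841769 ≈ -6781.9)
Y(-173, 154)/(-47997) + 472/K = -85/4/(-47997) + 472/(-1063689606901/156841769) = -85/4*(-1/47997) + 472*(-156841769/1063689606901) = 85/191988 - 74029314968/1063689606901 = -14122326505489799/204215640249709188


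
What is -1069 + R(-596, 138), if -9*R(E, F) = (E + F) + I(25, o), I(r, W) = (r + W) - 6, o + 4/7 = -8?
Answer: -64214/63 ≈ -1019.3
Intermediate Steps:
o = -60/7 (o = -4/7 - 8 = -60/7 ≈ -8.5714)
I(r, W) = -6 + W + r (I(r, W) = (W + r) - 6 = -6 + W + r)
R(E, F) = -73/63 - E/9 - F/9 (R(E, F) = -((E + F) + (-6 - 60/7 + 25))/9 = -((E + F) + 73/7)/9 = -(73/7 + E + F)/9 = -73/63 - E/9 - F/9)
-1069 + R(-596, 138) = -1069 + (-73/63 - 1/9*(-596) - 1/9*138) = -1069 + (-73/63 + 596/9 - 46/3) = -1069 + 3133/63 = -64214/63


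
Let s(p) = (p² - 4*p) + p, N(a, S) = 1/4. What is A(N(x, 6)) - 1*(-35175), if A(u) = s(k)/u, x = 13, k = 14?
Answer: 35791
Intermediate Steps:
N(a, S) = ¼
s(p) = p² - 3*p
A(u) = 154/u (A(u) = (14*(-3 + 14))/u = (14*11)/u = 154/u)
A(N(x, 6)) - 1*(-35175) = 154/(¼) - 1*(-35175) = 154*4 + 35175 = 616 + 35175 = 35791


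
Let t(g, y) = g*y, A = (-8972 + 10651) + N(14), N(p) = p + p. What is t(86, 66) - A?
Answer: 3969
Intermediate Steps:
N(p) = 2*p
A = 1707 (A = (-8972 + 10651) + 2*14 = 1679 + 28 = 1707)
t(86, 66) - A = 86*66 - 1*1707 = 5676 - 1707 = 3969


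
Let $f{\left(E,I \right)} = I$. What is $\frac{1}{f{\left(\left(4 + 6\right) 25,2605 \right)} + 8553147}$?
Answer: $\frac{1}{8555752} \approx 1.1688 \cdot 10^{-7}$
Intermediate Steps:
$\frac{1}{f{\left(\left(4 + 6\right) 25,2605 \right)} + 8553147} = \frac{1}{2605 + 8553147} = \frac{1}{8555752}$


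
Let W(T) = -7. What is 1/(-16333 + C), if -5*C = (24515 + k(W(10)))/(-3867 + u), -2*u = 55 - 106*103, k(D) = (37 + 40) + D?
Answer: -7/114353 ≈ -6.1214e-5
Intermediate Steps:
k(D) = 77 + D
u = 10863/2 (u = -(55 - 106*103)/2 = -(55 - 10918)/2 = -½*(-10863) = 10863/2 ≈ 5431.5)
C = -22/7 (C = -(24515 + (77 - 7))/(5*(-3867 + 10863/2)) = -(24515 + 70)/(5*3129/2) = -4917*2/3129 = -⅕*110/7 = -22/7 ≈ -3.1429)
1/(-16333 + C) = 1/(-16333 - 22/7) = 1/(-114353/7) = -7/114353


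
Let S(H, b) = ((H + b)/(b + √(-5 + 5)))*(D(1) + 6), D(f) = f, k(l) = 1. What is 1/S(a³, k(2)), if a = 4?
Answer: 1/455 ≈ 0.0021978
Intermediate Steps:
S(H, b) = 7*(H + b)/b (S(H, b) = ((H + b)/(b + √(-5 + 5)))*(1 + 6) = ((H + b)/(b + √0))*7 = ((H + b)/(b + 0))*7 = ((H + b)/b)*7 = 7*(H + b)/b)
1/S(a³, k(2)) = 1/(7 + 7*4³/1) = 1/(7 + 7*64*1) = 1/(7 + 448) = 1/455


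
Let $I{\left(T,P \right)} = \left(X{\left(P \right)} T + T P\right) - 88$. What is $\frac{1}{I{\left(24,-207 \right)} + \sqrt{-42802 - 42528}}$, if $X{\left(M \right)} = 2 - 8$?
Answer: $- \frac{520}{2712533} - \frac{i \sqrt{85330}}{27125330} \approx -0.0001917 - 1.0769 \cdot 10^{-5} i$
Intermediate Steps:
$X{\left(M \right)} = -6$
$I{\left(T,P \right)} = -88 - 6 T + P T$ ($I{\left(T,P \right)} = \left(- 6 T + T P\right) - 88 = \left(- 6 T + P T\right) - 88 = -88 - 6 T + P T$)
$\frac{1}{I{\left(24,-207 \right)} + \sqrt{-42802 - 42528}} = \frac{1}{\left(-88 - 144 - 4968\right) + \sqrt{-42802 - 42528}} = \frac{1}{\left(-88 - 144 - 4968\right) + \sqrt{-85330}} = \frac{1}{-5200 + i \sqrt{85330}}$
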